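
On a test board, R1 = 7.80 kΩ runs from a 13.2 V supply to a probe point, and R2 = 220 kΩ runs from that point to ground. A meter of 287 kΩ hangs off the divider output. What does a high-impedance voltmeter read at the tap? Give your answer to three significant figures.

V_out ≈ 12.4 V

The load sits in parallel with R2: R2‖R_L = (220 × 287) / (220 + 287) = 124.5 kΩ.
V_out = 13.2 × 124.5 / (7.80 + 124.5) = 13.2 × 124.5/132.3 = 12.4 V.
(Unloaded it would have been 12.7 V.)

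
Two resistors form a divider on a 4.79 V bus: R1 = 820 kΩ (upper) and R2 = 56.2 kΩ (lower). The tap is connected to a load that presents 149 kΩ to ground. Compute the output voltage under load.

The load sits in parallel with R2: R2‖R_L = (56.2 × 149) / (56.2 + 149) = 40.81 kΩ.
V_out = 4.79 × 40.81 / (820 + 40.81) = 4.79 × 40.81/860.8 = 0.227 V.

V_out ≈ 0.227 V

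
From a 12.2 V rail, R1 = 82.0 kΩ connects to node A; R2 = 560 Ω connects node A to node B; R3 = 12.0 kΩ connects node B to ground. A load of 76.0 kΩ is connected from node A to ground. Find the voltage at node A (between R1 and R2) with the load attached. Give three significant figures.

V ≈ 1.42 V

Below node A the series string R2+R3 = 12560 Ω sits in parallel with the 76000 Ω load: 10780 Ω.
V_A = 12.2 × 10780/(82000 + 10780) = 1.42 V.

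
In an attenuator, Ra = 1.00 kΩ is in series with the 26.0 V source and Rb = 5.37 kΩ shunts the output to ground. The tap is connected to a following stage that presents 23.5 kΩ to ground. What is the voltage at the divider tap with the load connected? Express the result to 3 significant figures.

V_out ≈ 21.2 V

The load sits in parallel with Rb: Rb‖R_L = (5.37 × 23.5) / (5.37 + 23.5) = 4.371 kΩ.
V_out = 26.0 × 4.371 / (1.00 + 4.371) = 26.0 × 4.371/5.371 = 21.2 V.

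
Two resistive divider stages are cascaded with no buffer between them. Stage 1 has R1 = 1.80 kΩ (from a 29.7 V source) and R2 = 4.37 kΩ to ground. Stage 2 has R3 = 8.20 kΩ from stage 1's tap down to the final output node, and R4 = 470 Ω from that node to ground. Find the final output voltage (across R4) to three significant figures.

Stage 2 presents R3+R4 = 8670 Ω as a load on stage 1's tap.
Stage 1's lower leg becomes R2‖(R3+R4) = 2906 Ω, so V_mid = 29.7 × 2906/4706 = 18.34 V.
Stage 2 is itself unloaded: V_out = V_mid × R4/(R3+R4) = 18.34 × 470/8670 = 0.994 V.

V_out ≈ 0.994 V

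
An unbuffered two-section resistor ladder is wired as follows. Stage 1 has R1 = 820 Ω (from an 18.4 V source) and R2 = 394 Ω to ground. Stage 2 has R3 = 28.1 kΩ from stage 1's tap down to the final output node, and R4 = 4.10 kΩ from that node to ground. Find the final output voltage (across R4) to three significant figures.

V_out ≈ 0.754 V

Stage 2 presents R3+R4 = 32200 Ω as a load on stage 1's tap.
Stage 1's lower leg becomes R2‖(R3+R4) = 389.2 Ω, so V_mid = 18.4 × 389.2/1209 = 5.923 V.
Stage 2 is itself unloaded: V_out = V_mid × R4/(R3+R4) = 5.923 × 4100/32200 = 0.754 V.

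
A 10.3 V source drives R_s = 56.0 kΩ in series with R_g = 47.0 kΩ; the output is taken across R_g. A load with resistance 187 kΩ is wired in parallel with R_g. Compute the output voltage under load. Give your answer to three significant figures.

V_out ≈ 4.13 V

The load sits in parallel with R_g: R_g‖R_L = (47.0 × 187) / (47.0 + 187) = 37.56 kΩ.
V_out = 10.3 × 37.56 / (56.0 + 37.56) = 10.3 × 37.56/93.56 = 4.13 V.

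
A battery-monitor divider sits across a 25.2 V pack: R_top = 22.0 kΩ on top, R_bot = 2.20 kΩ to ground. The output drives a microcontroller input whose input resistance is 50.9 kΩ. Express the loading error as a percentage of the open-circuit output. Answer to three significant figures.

3.78 %

The divider's output (Thévenin) resistance is R_top‖R_bot = 2.000 kΩ.
Fractional drop under load = R_th/(R_th + R_L) = 2.000 / (2.000 + 50.9) = 0.03781.
So the output falls by 3.78 %.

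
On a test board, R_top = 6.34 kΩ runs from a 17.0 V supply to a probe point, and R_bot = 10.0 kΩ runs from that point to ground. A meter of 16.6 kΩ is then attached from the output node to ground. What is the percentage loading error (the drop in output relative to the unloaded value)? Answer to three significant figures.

18.9 %

Unloaded V = 17.0 × 10.0/16.34 = 10.40 V.
Loaded: R_bot‖R_L = 6.241 kΩ, giving V = 17.0 × 6.241/12.58 = 8.433 V.
Drop = (10.40 − 8.433) / 10.40 = 18.9 %.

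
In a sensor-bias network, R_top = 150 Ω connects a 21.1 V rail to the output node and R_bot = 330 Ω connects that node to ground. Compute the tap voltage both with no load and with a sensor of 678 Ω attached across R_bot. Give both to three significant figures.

Unloaded: 14.5 V; loaded: 12.6 V

Open-circuit: V = 21.1 × 330/(150 + 330) = 14.5 V.
With the load, R_bot becomes R_bot‖R_L = 222.0 Ω, so V = 21.1 × 222.0/372.0 = 12.6 V.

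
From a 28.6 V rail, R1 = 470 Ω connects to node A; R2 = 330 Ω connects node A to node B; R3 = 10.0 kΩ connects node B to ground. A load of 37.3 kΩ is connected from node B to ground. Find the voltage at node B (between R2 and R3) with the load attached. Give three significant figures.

V ≈ 26.0 V

At node B, R3 is in parallel with the load: R3‖R_L = 7886 Ω.
Below node A the resistance is R2 + (R3‖R_L) = 8216 Ω, so V_A = 28.6 × 8216/8686 = 27.05 V.
Then V_B = V_A × (R3‖R_L)/(R2 + R3‖R_L) = 27.05 × 7886/8216 = 26.0 V.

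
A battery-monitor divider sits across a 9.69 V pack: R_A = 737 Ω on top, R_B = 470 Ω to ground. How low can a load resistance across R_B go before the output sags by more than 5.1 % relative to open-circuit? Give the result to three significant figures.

Output resistance R_th = R_A‖R_B = (737 × 470)/1207 = 287.0 Ω.
The fractional drop is R_th/(R_th + R_L); requiring this ≤ 0.0510 gives R_L ≥ R_th(1/0.0510 − 1) = 287.0 × 18.61 = 5.34 kΩ.

R_L(min) ≈ 5.34 kΩ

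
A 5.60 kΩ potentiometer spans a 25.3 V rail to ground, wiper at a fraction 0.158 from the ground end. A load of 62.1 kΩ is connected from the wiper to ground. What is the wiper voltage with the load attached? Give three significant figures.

The wiper splits the pot into (1−α)R = 4715 Ω above and αR = 884.8 Ω below.
Lower section ‖ load = 872.4 Ω.
V_wiper = 25.3 × 872.4/(4715 + 872.4) = 3.95 V.

V ≈ 3.95 V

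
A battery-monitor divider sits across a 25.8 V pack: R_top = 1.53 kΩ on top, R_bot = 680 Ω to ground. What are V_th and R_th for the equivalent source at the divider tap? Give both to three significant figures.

V_th = 7.94 V, R_th = 471 Ω

V_th is the open-circuit tap voltage: 25.8 × 680/(1530 + 680) = 7.94 V.
With the supply zeroed, R_top and R_bot appear in parallel from the tap: R_th = R_top‖R_bot = (1530 × 680)/2210 = 471 Ω.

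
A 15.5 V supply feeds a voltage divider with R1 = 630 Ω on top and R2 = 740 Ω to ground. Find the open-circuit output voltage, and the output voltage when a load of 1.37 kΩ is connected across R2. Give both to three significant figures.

Open-circuit: V = 15.5 × 740/(630 + 740) = 8.37 V.
With the load, R2 becomes R2‖R_L = 480.5 Ω, so V = 15.5 × 480.5/1110 = 6.71 V.

Unloaded: 8.37 V; loaded: 6.71 V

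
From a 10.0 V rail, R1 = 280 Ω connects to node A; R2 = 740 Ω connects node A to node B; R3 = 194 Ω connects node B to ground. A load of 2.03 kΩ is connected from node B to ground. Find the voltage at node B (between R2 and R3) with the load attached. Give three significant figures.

At node B, R3 is in parallel with the load: R3‖R_L = 177.1 Ω.
Below node A the resistance is R2 + (R3‖R_L) = 917.1 Ω, so V_A = 10.0 × 917.1/1197 = 7.661 V.
Then V_B = V_A × (R3‖R_L)/(R2 + R3‖R_L) = 7.661 × 177.1/917.1 = 1.48 V.

V ≈ 1.48 V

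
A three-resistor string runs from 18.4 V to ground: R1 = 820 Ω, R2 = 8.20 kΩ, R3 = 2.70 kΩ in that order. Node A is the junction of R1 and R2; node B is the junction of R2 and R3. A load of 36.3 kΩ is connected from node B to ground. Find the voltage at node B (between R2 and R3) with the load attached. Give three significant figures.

At node B, R3 is in parallel with the load: R3‖R_L = 2513 Ω.
Below node A the resistance is R2 + (R3‖R_L) = 10710 Ω, so V_A = 18.4 × 10710/11530 = 17.09 V.
Then V_B = V_A × (R3‖R_L)/(R2 + R3‖R_L) = 17.09 × 2513/10710 = 4.01 V.

V ≈ 4.01 V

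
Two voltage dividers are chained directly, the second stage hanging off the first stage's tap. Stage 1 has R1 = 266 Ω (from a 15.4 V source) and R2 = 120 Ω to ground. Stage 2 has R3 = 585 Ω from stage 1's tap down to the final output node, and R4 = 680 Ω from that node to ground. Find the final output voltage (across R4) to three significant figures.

Stage 2 presents R3+R4 = 1265 Ω as a load on stage 1's tap.
Stage 1's lower leg becomes R2‖(R3+R4) = 109.6 Ω, so V_mid = 15.4 × 109.6/375.6 = 4.494 V.
Stage 2 is itself unloaded: V_out = V_mid × R4/(R3+R4) = 4.494 × 680/1265 = 2.42 V.

V_out ≈ 2.42 V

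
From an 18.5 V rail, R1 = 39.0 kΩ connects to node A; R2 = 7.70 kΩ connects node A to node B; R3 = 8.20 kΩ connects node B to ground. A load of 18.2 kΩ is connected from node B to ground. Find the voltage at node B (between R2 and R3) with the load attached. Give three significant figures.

At node B, R3 is in parallel with the load: R3‖R_L = 5.653 kΩ.
Below node A the resistance is R2 + (R3‖R_L) = 13.35 kΩ, so V_A = 18.5 × 13.35/52.35 = 4.719 V.
Then V_B = V_A × (R3‖R_L)/(R2 + R3‖R_L) = 4.719 × 5.653/13.35 = 2.00 V.

V ≈ 2.00 V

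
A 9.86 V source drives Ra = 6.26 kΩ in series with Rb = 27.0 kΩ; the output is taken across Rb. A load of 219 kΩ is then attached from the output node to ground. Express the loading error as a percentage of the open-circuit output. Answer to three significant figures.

2.27 %

The divider's output (Thévenin) resistance is Ra‖Rb = 5.082 kΩ.
Fractional drop under load = R_th/(R_th + R_L) = 5.082 / (5.082 + 219) = 0.02268.
So the output falls by 2.27 %.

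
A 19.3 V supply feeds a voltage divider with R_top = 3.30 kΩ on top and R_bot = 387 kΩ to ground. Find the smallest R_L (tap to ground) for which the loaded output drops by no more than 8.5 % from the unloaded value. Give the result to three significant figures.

R_L(min) ≈ 35.2 kΩ

Output resistance R_th = R_top‖R_bot = (3.30 × 387)/390.3 = 3.272 kΩ.
The fractional drop is R_th/(R_th + R_L); requiring this ≤ 0.0850 gives R_L ≥ R_th(1/0.0850 − 1) = 3.272 × 10.76 = 35.2 kΩ.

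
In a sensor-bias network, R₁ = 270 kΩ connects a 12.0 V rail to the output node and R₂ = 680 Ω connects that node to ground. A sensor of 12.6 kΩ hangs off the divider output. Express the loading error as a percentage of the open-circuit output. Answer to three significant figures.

5.11 %

The divider's output (Thévenin) resistance is R₁‖R₂ = 678.3 Ω.
Fractional drop under load = R_th/(R_th + R_L) = 678.3 / (678.3 + 12600) = 0.05108.
So the output falls by 5.11 %.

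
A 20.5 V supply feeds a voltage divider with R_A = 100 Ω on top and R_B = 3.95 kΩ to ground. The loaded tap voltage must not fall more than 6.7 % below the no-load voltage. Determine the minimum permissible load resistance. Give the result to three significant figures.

R_L(min) ≈ 1.36 kΩ

Output resistance R_th = R_A‖R_B = (100 × 3950)/4050 = 97.53 Ω.
The fractional drop is R_th/(R_th + R_L); requiring this ≤ 0.0670 gives R_L ≥ R_th(1/0.0670 − 1) = 97.53 × 13.93 = 1.36 kΩ.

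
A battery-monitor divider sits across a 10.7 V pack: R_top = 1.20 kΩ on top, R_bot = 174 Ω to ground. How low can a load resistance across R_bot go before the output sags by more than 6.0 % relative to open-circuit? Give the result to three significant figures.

Output resistance R_th = R_top‖R_bot = (1200 × 174)/1374 = 152.0 Ω.
The fractional drop is R_th/(R_th + R_L); requiring this ≤ 0.0600 gives R_L ≥ R_th(1/0.0600 − 1) = 152.0 × 15.67 = 2.38 kΩ.

R_L(min) ≈ 2.38 kΩ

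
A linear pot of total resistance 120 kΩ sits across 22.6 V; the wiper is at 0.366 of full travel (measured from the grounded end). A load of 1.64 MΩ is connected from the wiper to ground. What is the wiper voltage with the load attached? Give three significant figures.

The wiper splits the pot into (1−α)R = 76.08 kΩ above and αR = 43.92 kΩ below.
Lower section ‖ load = 42.77 kΩ.
V_wiper = 22.6 × 42.77/(76.08 + 42.77) = 8.13 V.

V ≈ 8.13 V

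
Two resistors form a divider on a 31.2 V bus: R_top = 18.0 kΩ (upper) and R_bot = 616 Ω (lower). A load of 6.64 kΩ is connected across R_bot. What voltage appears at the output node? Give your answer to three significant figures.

V_out ≈ 0.947 V

The load sits in parallel with R_bot: R_bot‖R_L = (616 × 6640) / (616 + 6640) = 563.7 Ω.
V_out = 31.2 × 563.7 / (18000 + 563.7) = 31.2 × 563.7/18560 = 0.947 V.
(Unloaded it would have been 1.03 V.)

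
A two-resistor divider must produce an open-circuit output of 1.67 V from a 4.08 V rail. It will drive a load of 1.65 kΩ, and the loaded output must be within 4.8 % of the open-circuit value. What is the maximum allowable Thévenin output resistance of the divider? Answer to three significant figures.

R_th ≤ 83.2 Ω

Loading drop = R_th/(R_th + R_L) ≤ 0.0480, so R_th ≤ R_L · ε/(1−ε) = 1.65 kΩ × 0.0480/0.9520 = 83.2 Ω.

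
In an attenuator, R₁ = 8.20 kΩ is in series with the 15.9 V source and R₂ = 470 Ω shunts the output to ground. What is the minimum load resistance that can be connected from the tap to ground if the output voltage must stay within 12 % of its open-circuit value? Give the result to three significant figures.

Output resistance R_th = R₁‖R₂ = (8200 × 470)/8670 = 444.5 Ω.
The fractional drop is R_th/(R_th + R_L); requiring this ≤ 0.120 gives R_L ≥ R_th(1/0.120 − 1) = 444.5 × 7.333 = 3.26 kΩ.

R_L(min) ≈ 3.26 kΩ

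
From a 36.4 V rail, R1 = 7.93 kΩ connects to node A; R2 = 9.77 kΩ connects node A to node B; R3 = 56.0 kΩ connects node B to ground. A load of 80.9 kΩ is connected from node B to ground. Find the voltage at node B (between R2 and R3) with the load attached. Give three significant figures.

V ≈ 23.7 V

At node B, R3 is in parallel with the load: R3‖R_L = 33.09 kΩ.
Below node A the resistance is R2 + (R3‖R_L) = 42.86 kΩ, so V_A = 36.4 × 42.86/50.79 = 30.72 V.
Then V_B = V_A × (R3‖R_L)/(R2 + R3‖R_L) = 30.72 × 33.09/42.86 = 23.7 V.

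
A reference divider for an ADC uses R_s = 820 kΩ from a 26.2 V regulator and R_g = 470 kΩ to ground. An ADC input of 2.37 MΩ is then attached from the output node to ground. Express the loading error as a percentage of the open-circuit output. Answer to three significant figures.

Unloaded V = 26.2 × 470/1290 = 9.5457 V.
Loaded: R_g‖R_L = 392.2 kΩ, giving V = 26.2 × 392.2/1212 = 8.4771 V.
Drop = (9.5457 − 8.4771) / 9.5457 = 11.2 %.

11.2 %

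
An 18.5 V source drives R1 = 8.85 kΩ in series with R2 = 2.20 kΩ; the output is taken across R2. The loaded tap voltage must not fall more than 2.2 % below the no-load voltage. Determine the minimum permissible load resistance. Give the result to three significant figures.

R_L(min) ≈ 78.3 kΩ

Output resistance R_th = R1‖R2 = (8.85 × 2.20)/11.05 = 1.762 kΩ.
The fractional drop is R_th/(R_th + R_L); requiring this ≤ 0.0220 gives R_L ≥ R_th(1/0.0220 − 1) = 1.762 × 44.45 = 78.3 kΩ.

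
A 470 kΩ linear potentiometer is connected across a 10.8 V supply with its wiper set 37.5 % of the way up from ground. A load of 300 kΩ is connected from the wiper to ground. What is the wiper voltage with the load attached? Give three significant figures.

V ≈ 2.96 V

The wiper splits the pot into (1−α)R = 293.8 kΩ above and αR = 176.2 kΩ below.
Lower section ‖ load = 111.0 kΩ.
V_wiper = 10.8 × 111.0/(293.8 + 111.0) = 2.96 V.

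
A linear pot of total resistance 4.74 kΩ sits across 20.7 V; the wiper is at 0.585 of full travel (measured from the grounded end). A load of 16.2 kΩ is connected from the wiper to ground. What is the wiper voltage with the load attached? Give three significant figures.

The wiper splits the pot into (1−α)R = 1.967 kΩ above and αR = 2.773 kΩ below.
Lower section ‖ load = 2.368 kΩ.
V_wiper = 20.7 × 2.368/(1.967 + 2.368) = 11.3 V.

V ≈ 11.3 V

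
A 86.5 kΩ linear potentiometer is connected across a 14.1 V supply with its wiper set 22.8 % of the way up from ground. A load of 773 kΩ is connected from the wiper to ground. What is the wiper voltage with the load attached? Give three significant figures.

The wiper splits the pot into (1−α)R = 66.78 kΩ above and αR = 19.72 kΩ below.
Lower section ‖ load = 19.23 kΩ.
V_wiper = 14.1 × 19.23/(66.78 + 19.23) = 3.15 V.

V ≈ 3.15 V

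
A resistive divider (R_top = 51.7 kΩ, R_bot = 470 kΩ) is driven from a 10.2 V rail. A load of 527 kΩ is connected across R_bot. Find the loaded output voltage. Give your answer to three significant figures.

The load sits in parallel with R_bot: R_bot‖R_L = (470 × 527) / (470 + 527) = 248.4 kΩ.
V_out = 10.2 × 248.4 / (51.7 + 248.4) = 10.2 × 248.4/300.1 = 8.44 V.

V_out ≈ 8.44 V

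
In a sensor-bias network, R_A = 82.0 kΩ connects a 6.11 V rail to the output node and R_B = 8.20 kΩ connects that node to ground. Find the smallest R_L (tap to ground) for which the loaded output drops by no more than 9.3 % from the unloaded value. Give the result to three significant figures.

R_L(min) ≈ 72.7 kΩ

Output resistance R_th = R_A‖R_B = (82.0 × 8.20)/90.20 = 7.455 kΩ.
The fractional drop is R_th/(R_th + R_L); requiring this ≤ 0.0930 gives R_L ≥ R_th(1/0.0930 − 1) = 7.455 × 9.753 = 72.7 kΩ.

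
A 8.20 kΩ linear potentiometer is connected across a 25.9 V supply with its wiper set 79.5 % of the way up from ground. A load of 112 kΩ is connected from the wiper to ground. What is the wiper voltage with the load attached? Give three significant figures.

The wiper splits the pot into (1−α)R = 1.681 kΩ above and αR = 6.519 kΩ below.
Lower section ‖ load = 6.160 kΩ.
V_wiper = 25.9 × 6.160/(1.681 + 6.160) = 20.3 V.

V ≈ 20.3 V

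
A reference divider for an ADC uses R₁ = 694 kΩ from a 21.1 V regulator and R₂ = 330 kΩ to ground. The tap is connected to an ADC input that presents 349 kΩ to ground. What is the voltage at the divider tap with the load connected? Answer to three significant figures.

The load sits in parallel with R₂: R₂‖R_L = (330 × 349) / (330 + 349) = 169.6 kΩ.
V_out = 21.1 × 169.6 / (694 + 169.6) = 21.1 × 169.6/863.6 = 4.14 V.
(Unloaded it would have been 6.80 V.)

V_out ≈ 4.14 V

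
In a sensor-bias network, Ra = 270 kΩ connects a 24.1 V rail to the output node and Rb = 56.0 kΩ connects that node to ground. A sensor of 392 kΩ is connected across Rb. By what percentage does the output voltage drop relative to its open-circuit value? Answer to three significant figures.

Unloaded V = 24.1 × 56.0/326.0 = 4.1399 V.
Loaded: Rb‖R_L = 49.00 kΩ, giving V = 24.1 × 49.00/319.0 = 3.7019 V.
Drop = (4.1399 − 3.7019) / 4.1399 = 10.6 %.

10.6 %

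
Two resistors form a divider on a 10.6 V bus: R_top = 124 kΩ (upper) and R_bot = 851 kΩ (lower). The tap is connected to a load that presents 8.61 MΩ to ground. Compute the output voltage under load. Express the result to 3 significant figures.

The load sits in parallel with R_bot: R_bot‖R_L = (851 × 8610) / (851 + 8610) = 774.5 kΩ.
V_out = 10.6 × 774.5 / (124 + 774.5) = 10.6 × 774.5/898.5 = 9.14 V.

V_out ≈ 9.14 V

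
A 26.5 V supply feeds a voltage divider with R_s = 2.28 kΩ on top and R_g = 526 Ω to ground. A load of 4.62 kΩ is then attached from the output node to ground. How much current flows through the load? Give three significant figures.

I_L ≈ 0.984 mA

R_g‖R_L = 472.2 Ω; V_out = 26.5 × 472.2/2752 = 4.547 V.
I_L = V_out / R_L = 4.547 / 4.62 kΩ = 0.984 mA.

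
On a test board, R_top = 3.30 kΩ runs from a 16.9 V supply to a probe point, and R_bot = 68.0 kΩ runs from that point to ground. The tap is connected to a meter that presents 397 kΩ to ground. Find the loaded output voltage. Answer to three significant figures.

The load sits in parallel with R_bot: R_bot‖R_L = (68.0 × 397) / (68.0 + 397) = 58.06 kΩ.
V_out = 16.9 × 58.06 / (3.30 + 58.06) = 16.9 × 58.06/61.36 = 16.0 V.
(Unloaded it would have been 16.1 V.)

V_out ≈ 16.0 V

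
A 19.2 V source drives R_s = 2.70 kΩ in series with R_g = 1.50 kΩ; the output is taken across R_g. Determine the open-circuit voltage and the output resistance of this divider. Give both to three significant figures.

V_th is the open-circuit tap voltage: 19.2 × 1.50/(2.70 + 1.50) = 6.86 V.
With the supply zeroed, R_s and R_g appear in parallel from the tap: R_th = R_s‖R_g = (2.70 × 1.50)/4.200 = 964 Ω.

V_th = 6.86 V, R_th = 964 Ω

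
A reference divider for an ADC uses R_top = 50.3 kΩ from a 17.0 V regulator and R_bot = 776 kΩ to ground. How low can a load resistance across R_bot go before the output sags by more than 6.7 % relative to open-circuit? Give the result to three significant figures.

R_L(min) ≈ 658 kΩ

Output resistance R_th = R_top‖R_bot = (50.3 × 776)/826.3 = 47.24 kΩ.
The fractional drop is R_th/(R_th + R_L); requiring this ≤ 0.0670 gives R_L ≥ R_th(1/0.0670 − 1) = 47.24 × 13.93 = 658 kΩ.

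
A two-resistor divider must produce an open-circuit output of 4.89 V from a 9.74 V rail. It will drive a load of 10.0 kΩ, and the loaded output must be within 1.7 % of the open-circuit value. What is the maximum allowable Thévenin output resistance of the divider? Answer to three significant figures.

Loading drop = R_th/(R_th + R_L) ≤ 0.0170, so R_th ≤ R_L · ε/(1−ε) = 10.0 kΩ × 0.0170/0.9830 = 173 Ω.

R_th ≤ 173 Ω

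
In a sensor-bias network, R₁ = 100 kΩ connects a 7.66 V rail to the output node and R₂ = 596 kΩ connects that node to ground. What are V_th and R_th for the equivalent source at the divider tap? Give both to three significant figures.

V_th = 6.56 V, R_th = 85.6 kΩ

V_th is the open-circuit tap voltage: 7.66 × 596/(100 + 596) = 6.56 V.
With the supply zeroed, R₁ and R₂ appear in parallel from the tap: R_th = R₁‖R₂ = (100 × 596)/696.0 = 85.6 kΩ.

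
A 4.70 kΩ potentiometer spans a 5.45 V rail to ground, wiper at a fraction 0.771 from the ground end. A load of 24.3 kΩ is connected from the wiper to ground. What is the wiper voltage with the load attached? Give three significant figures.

V ≈ 4.06 V

The wiper splits the pot into (1−α)R = 1.076 kΩ above and αR = 3.624 kΩ below.
Lower section ‖ load = 3.153 kΩ.
V_wiper = 5.45 × 3.153/(1.076 + 3.153) = 4.06 V.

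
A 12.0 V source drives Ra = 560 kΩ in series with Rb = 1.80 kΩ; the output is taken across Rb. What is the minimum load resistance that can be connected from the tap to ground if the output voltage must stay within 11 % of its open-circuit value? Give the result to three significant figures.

Output resistance R_th = Ra‖Rb = (560 × 1.80)/561.8 = 1.794 kΩ.
The fractional drop is R_th/(R_th + R_L); requiring this ≤ 0.110 gives R_L ≥ R_th(1/0.110 − 1) = 1.794 × 8.091 = 14.5 kΩ.

R_L(min) ≈ 14.5 kΩ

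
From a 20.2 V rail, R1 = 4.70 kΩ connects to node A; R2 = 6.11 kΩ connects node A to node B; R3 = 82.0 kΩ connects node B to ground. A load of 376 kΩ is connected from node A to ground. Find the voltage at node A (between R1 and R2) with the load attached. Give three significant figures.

Below node A the series string R2+R3 = 88.11 kΩ sits in parallel with the 376 kΩ load: 71.38 kΩ.
V_A = 20.2 × 71.38/(4.70 + 71.38) = 19.0 V.

V ≈ 19.0 V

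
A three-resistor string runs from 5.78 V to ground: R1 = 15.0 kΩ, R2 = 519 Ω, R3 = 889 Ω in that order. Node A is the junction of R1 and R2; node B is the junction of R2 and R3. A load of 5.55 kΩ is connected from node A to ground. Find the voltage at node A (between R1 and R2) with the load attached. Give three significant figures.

Below node A the series string R2+R3 = 1408 Ω sits in parallel with the 5550 Ω load: 1123 Ω.
V_A = 5.78 × 1123/(15000 + 1123) = 0.403 V.

V ≈ 0.403 V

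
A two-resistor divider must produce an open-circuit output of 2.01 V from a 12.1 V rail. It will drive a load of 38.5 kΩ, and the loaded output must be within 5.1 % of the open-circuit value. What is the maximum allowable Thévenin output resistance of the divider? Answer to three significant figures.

Loading drop = R_th/(R_th + R_L) ≤ 0.0510, so R_th ≤ R_L · ε/(1−ε) = 38.5 kΩ × 0.0510/0.9490 = 2.07 kΩ.
(Any R1, R2 with R2/(R1+R2) = 0.166 and R1‖R2 ≤ 2.07 kΩ will meet the spec.)

R_th ≤ 2.07 kΩ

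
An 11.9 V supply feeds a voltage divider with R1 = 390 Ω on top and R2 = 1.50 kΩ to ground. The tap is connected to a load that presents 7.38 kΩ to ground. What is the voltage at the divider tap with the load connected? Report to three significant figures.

The load sits in parallel with R2: R2‖R_L = (1500 × 7380) / (1500 + 7380) = 1247 Ω.
V_out = 11.9 × 1247 / (390 + 1247) = 11.9 × 1247/1637 = 9.06 V.

V_out ≈ 9.06 V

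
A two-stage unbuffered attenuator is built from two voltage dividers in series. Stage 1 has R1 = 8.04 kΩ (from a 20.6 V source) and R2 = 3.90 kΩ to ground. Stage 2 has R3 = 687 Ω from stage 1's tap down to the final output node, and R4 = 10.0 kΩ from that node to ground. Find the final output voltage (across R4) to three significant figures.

V_out ≈ 5.05 V

Stage 2 presents R3+R4 = 10690 Ω as a load on stage 1's tap.
Stage 1's lower leg becomes R2‖(R3+R4) = 2857 Ω, so V_mid = 20.6 × 2857/10900 = 5.401 V.
Stage 2 is itself unloaded: V_out = V_mid × R4/(R3+R4) = 5.401 × 10000/10690 = 5.05 V.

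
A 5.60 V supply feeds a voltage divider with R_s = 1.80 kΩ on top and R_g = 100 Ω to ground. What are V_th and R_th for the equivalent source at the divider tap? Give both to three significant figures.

V_th = 0.295 V, R_th = 94.7 Ω

V_th is the open-circuit tap voltage: 5.60 × 100/(1800 + 100) = 0.295 V.
With the supply zeroed, R_s and R_g appear in parallel from the tap: R_th = R_s‖R_g = (1800 × 100)/1900 = 94.7 Ω.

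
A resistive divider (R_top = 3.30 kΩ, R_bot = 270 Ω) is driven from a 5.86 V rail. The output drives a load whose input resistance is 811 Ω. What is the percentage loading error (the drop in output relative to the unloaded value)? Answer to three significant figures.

23.5 %

The divider's output (Thévenin) resistance is R_top‖R_bot = 249.6 Ω.
Fractional drop under load = R_th/(R_th + R_L) = 249.6 / (249.6 + 811) = 0.2353.
So the output falls by 23.5 %.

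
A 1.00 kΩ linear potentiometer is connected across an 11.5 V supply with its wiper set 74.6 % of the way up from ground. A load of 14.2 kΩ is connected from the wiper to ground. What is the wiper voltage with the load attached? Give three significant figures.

The wiper splits the pot into (1−α)R = 254.0 Ω above and αR = 746.0 Ω below.
Lower section ‖ load = 708.8 Ω.
V_wiper = 11.5 × 708.8/(254.0 + 708.8) = 8.47 V.

V ≈ 8.47 V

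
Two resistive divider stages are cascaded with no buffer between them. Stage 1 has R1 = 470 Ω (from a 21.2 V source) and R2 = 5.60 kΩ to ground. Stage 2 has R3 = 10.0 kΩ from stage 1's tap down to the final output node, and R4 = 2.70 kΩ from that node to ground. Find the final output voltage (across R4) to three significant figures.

V_out ≈ 4.02 V

Stage 2 presents R3+R4 = 12700 Ω as a load on stage 1's tap.
Stage 1's lower leg becomes R2‖(R3+R4) = 3886 Ω, so V_mid = 21.2 × 3886/4356 = 18.91 V.
Stage 2 is itself unloaded: V_out = V_mid × R4/(R3+R4) = 18.91 × 2700/12700 = 4.02 V.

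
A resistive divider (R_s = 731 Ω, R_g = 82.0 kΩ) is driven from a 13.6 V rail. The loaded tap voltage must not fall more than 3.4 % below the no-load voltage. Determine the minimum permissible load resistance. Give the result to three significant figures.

Output resistance R_th = R_s‖R_g = (731 × 82000)/82730 = 724.5 Ω.
The fractional drop is R_th/(R_th + R_L); requiring this ≤ 0.0340 gives R_L ≥ R_th(1/0.0340 − 1) = 724.5 × 28.41 = 20.6 kΩ.

R_L(min) ≈ 20.6 kΩ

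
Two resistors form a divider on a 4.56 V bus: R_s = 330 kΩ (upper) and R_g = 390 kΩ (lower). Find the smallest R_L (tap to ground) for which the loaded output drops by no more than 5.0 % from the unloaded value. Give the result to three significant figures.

Output resistance R_th = R_s‖R_g = (330 × 390)/720.0 = 178.8 kΩ.
The fractional drop is R_th/(R_th + R_L); requiring this ≤ 0.0500 gives R_L ≥ R_th(1/0.0500 − 1) = 178.8 × 19.00 = 3.40 MΩ.

R_L(min) ≈ 3.40 MΩ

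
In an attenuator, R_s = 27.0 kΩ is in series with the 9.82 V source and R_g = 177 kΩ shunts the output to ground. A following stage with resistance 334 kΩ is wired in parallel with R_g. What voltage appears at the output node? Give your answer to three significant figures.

V_out ≈ 7.96 V

The load sits in parallel with R_g: R_g‖R_L = (177 × 334) / (177 + 334) = 115.7 kΩ.
V_out = 9.82 × 115.7 / (27.0 + 115.7) = 9.82 × 115.7/142.7 = 7.96 V.
(Unloaded it would have been 8.52 V.)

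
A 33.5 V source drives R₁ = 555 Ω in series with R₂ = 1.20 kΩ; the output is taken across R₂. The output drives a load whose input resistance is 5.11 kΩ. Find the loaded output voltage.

The load sits in parallel with R₂: R₂‖R_L = (1200 × 5110) / (1200 + 5110) = 971.8 Ω.
V_out = 33.5 × 971.8 / (555 + 971.8) = 33.5 × 971.8/1527 = 21.3 V.

V_out ≈ 21.3 V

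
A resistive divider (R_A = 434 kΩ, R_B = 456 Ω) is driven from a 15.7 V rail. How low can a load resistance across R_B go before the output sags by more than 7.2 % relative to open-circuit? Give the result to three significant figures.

Output resistance R_th = R_A‖R_B = (434000 × 456)/434500 = 455.5 Ω.
The fractional drop is R_th/(R_th + R_L); requiring this ≤ 0.0720 gives R_L ≥ R_th(1/0.0720 − 1) = 455.5 × 12.89 = 5.87 kΩ.

R_L(min) ≈ 5.87 kΩ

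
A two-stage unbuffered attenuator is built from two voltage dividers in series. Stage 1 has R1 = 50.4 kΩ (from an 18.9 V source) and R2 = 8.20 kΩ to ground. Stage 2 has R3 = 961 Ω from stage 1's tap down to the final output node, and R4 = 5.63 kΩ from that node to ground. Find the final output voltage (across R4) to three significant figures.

Stage 2 presents R3+R4 = 6591 Ω as a load on stage 1's tap.
Stage 1's lower leg becomes R2‖(R3+R4) = 3654 Ω, so V_mid = 18.9 × 3654/54050 = 1.278 V.
Stage 2 is itself unloaded: V_out = V_mid × R4/(R3+R4) = 1.278 × 5630/6591 = 1.09 V.

V_out ≈ 1.09 V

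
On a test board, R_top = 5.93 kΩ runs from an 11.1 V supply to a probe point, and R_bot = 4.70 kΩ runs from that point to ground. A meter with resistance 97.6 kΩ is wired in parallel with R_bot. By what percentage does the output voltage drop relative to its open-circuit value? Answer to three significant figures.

2.62 %

The divider's output (Thévenin) resistance is R_top‖R_bot = 2.622 kΩ.
Fractional drop under load = R_th/(R_th + R_L) = 2.622 / (2.622 + 97.6) = 0.02616.
So the output falls by 2.62 %.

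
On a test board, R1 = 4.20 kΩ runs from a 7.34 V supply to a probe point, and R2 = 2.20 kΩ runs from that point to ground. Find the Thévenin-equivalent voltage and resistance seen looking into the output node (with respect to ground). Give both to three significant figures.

V_th is the open-circuit tap voltage: 7.34 × 2.20/(4.20 + 2.20) = 2.52 V.
With the supply zeroed, R1 and R2 appear in parallel from the tap: R_th = R1‖R2 = (4.20 × 2.20)/6.400 = 1.44 kΩ.

V_th = 2.52 V, R_th = 1.44 kΩ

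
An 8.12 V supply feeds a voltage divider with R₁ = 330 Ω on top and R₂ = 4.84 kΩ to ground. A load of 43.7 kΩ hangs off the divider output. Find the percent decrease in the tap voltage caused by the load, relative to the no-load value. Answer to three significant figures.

0.702 %

The divider's output (Thévenin) resistance is R₁‖R₂ = 308.9 Ω.
Fractional drop under load = R_th/(R_th + R_L) = 308.9 / (308.9 + 43700) = 0.007020.
So the output falls by 0.702 %.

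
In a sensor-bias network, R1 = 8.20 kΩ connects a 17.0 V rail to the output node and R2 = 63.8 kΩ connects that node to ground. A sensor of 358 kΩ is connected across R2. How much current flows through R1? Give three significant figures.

R2‖R_L = 54.15 kΩ, so the source sees R1 + R2‖R_L = 62.35 kΩ.
I = 17.0 V / 62.35 kΩ = 0.273 mA.

I ≈ 0.273 mA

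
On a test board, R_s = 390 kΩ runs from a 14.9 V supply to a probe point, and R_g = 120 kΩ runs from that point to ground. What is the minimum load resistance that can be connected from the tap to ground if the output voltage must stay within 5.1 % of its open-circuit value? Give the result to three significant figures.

R_L(min) ≈ 1.71 MΩ

Output resistance R_th = R_s‖R_g = (390 × 120)/510.0 = 91.76 kΩ.
The fractional drop is R_th/(R_th + R_L); requiring this ≤ 0.0510 gives R_L ≥ R_th(1/0.0510 − 1) = 91.76 × 18.61 = 1.71 MΩ.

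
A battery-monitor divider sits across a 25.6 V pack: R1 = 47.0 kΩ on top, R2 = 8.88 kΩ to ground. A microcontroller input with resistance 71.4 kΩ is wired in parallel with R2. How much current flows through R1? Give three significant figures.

I ≈ 0.466 mA

R2‖R_L = 7.898 kΩ, so the source sees R1 + R2‖R_L = 54.90 kΩ.
I = 25.6 V / 54.90 kΩ = 0.466 mA.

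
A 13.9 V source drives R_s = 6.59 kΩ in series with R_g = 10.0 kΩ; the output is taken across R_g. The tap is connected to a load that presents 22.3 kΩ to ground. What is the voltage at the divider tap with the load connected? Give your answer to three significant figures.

The load sits in parallel with R_g: R_g‖R_L = (10.0 × 22.3) / (10.0 + 22.3) = 6.904 kΩ.
V_out = 13.9 × 6.904 / (6.59 + 6.904) = 13.9 × 6.904/13.49 = 7.11 V.

V_out ≈ 7.11 V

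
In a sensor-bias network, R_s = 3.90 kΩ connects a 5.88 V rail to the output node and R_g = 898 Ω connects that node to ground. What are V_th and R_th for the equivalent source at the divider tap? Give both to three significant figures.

V_th = 1.10 V, R_th = 730 Ω

V_th is the open-circuit tap voltage: 5.88 × 898/(3900 + 898) = 1.10 V.
With the supply zeroed, R_s and R_g appear in parallel from the tap: R_th = R_s‖R_g = (3900 × 898)/4798 = 730 Ω.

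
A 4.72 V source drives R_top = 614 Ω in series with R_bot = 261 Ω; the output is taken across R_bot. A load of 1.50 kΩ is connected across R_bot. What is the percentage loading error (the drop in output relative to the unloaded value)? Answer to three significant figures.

10.9 %

Unloaded V = 4.72 × 261/875.0 = 1.4079 V.
Loaded: R_bot‖R_L = 222.3 Ω, giving V = 4.72 × 222.3/836.3 = 1.2547 V.
Drop = (1.4079 − 1.2547) / 1.4079 = 10.9 %.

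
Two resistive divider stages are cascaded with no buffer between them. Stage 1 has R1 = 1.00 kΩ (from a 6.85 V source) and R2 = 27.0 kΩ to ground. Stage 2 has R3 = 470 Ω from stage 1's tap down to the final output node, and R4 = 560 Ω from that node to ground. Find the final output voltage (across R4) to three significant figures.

Stage 2 presents R3+R4 = 1030 Ω as a load on stage 1's tap.
Stage 1's lower leg becomes R2‖(R3+R4) = 992.2 Ω, so V_mid = 6.85 × 992.2/1992 = 3.412 V.
Stage 2 is itself unloaded: V_out = V_mid × R4/(R3+R4) = 3.412 × 560/1030 = 1.85 V.

V_out ≈ 1.85 V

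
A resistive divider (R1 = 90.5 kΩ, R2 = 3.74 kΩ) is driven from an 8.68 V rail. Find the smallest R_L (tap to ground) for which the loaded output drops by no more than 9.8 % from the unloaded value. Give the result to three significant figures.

R_L(min) ≈ 33.1 kΩ

Output resistance R_th = R1‖R2 = (90.5 × 3.74)/94.24 = 3.592 kΩ.
The fractional drop is R_th/(R_th + R_L); requiring this ≤ 0.0980 gives R_L ≥ R_th(1/0.0980 − 1) = 3.592 × 9.204 = 33.1 kΩ.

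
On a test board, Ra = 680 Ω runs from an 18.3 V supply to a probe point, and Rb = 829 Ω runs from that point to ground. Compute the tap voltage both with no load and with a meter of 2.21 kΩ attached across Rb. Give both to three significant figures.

Unloaded: 10.1 V; loaded: 8.60 V

Open-circuit: V = 18.3 × 829/(680 + 829) = 10.1 V.
With the load, Rb becomes Rb‖R_L = 602.9 Ω, so V = 18.3 × 602.9/1283 = 8.60 V.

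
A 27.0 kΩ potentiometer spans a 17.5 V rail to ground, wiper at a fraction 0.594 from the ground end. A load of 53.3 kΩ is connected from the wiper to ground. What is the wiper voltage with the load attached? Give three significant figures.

The wiper splits the pot into (1−α)R = 10.96 kΩ above and αR = 16.04 kΩ below.
Lower section ‖ load = 12.33 kΩ.
V_wiper = 17.5 × 12.33/(10.96 + 12.33) = 9.26 V.

V ≈ 9.26 V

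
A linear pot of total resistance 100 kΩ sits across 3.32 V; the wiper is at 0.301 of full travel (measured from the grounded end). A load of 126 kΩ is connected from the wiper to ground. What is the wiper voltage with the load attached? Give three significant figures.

The wiper splits the pot into (1−α)R = 69.90 kΩ above and αR = 30.10 kΩ below.
Lower section ‖ load = 24.30 kΩ.
V_wiper = 3.32 × 24.30/(69.90 + 24.30) = 0.856 V.

V ≈ 0.856 V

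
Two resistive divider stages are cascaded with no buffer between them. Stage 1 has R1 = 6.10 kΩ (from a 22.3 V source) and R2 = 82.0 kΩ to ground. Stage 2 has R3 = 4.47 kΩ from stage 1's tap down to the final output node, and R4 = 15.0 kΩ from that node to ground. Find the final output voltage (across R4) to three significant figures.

V_out ≈ 12.4 V

Stage 2 presents R3+R4 = 19.47 kΩ as a load on stage 1's tap.
Stage 1's lower leg becomes R2‖(R3+R4) = 15.73 kΩ, so V_mid = 22.3 × 15.73/21.83 = 16.07 V.
Stage 2 is itself unloaded: V_out = V_mid × R4/(R3+R4) = 16.07 × 15.0/19.47 = 12.4 V.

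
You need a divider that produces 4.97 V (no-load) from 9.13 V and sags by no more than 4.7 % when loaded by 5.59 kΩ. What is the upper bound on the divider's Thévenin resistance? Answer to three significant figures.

Loading drop = R_th/(R_th + R_L) ≤ 0.0470, so R_th ≤ R_L · ε/(1−ε) = 5.59 kΩ × 0.0470/0.9530 = 276 Ω.
(Any R1, R2 with R2/(R1+R2) = 0.544 and R1‖R2 ≤ 276 Ω will meet the spec.)

R_th ≤ 276 Ω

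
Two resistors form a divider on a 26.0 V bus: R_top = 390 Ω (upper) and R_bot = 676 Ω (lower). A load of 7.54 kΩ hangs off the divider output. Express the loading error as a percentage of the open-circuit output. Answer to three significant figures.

The divider's output (Thévenin) resistance is R_top‖R_bot = 247.3 Ω.
Fractional drop under load = R_th/(R_th + R_L) = 247.3 / (247.3 + 7540) = 0.03176.
So the output falls by 3.18 %.

3.18 %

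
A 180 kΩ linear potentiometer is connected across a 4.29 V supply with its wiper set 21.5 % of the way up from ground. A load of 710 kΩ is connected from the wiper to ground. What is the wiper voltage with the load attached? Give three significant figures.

The wiper splits the pot into (1−α)R = 141.3 kΩ above and αR = 38.70 kΩ below.
Lower section ‖ load = 36.70 kΩ.
V_wiper = 4.29 × 36.70/(141.3 + 36.70) = 0.885 V.

V ≈ 0.885 V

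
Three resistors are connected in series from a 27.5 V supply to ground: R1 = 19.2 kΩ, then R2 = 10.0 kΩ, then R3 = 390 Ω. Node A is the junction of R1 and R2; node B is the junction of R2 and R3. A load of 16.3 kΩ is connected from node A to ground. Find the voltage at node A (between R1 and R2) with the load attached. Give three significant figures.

Below node A the series string R2+R3 = 10390 Ω sits in parallel with the 16300 Ω load: 6345 Ω.
V_A = 27.5 × 6345/(19200 + 6345) = 6.83 V.

V ≈ 6.83 V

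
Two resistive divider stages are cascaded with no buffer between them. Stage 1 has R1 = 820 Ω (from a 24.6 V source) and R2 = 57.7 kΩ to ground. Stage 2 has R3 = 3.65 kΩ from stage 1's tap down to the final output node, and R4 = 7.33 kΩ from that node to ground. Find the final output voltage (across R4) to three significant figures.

Stage 2 presents R3+R4 = 10980 Ω as a load on stage 1's tap.
Stage 1's lower leg becomes R2‖(R3+R4) = 9225 Ω, so V_mid = 24.6 × 9225/10040 = 22.59 V.
Stage 2 is itself unloaded: V_out = V_mid × R4/(R3+R4) = 22.59 × 7330/10980 = 15.1 V.

V_out ≈ 15.1 V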